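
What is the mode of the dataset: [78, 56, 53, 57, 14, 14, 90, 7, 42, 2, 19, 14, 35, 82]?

14

Step 1: Count the frequency of each value:
  2: appears 1 time(s)
  7: appears 1 time(s)
  14: appears 3 time(s)
  19: appears 1 time(s)
  35: appears 1 time(s)
  42: appears 1 time(s)
  53: appears 1 time(s)
  56: appears 1 time(s)
  57: appears 1 time(s)
  78: appears 1 time(s)
  82: appears 1 time(s)
  90: appears 1 time(s)
Step 2: The value 14 appears most frequently (3 times).
Step 3: Mode = 14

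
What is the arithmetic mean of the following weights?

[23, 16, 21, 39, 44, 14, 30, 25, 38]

27.7778

Step 1: Sum all values: 23 + 16 + 21 + 39 + 44 + 14 + 30 + 25 + 38 = 250
Step 2: Count the number of values: n = 9
Step 3: Mean = sum / n = 250 / 9 = 27.7778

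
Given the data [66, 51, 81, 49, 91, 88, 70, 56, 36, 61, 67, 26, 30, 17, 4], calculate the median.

56

Step 1: Sort the data in ascending order: [4, 17, 26, 30, 36, 49, 51, 56, 61, 66, 67, 70, 81, 88, 91]
Step 2: The number of values is n = 15.
Step 3: Since n is odd, the median is the middle value at position 8: 56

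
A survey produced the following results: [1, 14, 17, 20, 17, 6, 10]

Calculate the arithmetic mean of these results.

12.1429

Step 1: Sum all values: 1 + 14 + 17 + 20 + 17 + 6 + 10 = 85
Step 2: Count the number of values: n = 7
Step 3: Mean = sum / n = 85 / 7 = 12.1429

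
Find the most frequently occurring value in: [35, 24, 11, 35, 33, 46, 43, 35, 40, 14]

35

Step 1: Count the frequency of each value:
  11: appears 1 time(s)
  14: appears 1 time(s)
  24: appears 1 time(s)
  33: appears 1 time(s)
  35: appears 3 time(s)
  40: appears 1 time(s)
  43: appears 1 time(s)
  46: appears 1 time(s)
Step 2: The value 35 appears most frequently (3 times).
Step 3: Mode = 35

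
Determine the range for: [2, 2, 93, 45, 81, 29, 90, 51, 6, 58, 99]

97

Step 1: Identify the maximum value: max = 99
Step 2: Identify the minimum value: min = 2
Step 3: Range = max - min = 99 - 2 = 97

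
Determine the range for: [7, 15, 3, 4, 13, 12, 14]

12

Step 1: Identify the maximum value: max = 15
Step 2: Identify the minimum value: min = 3
Step 3: Range = max - min = 15 - 3 = 12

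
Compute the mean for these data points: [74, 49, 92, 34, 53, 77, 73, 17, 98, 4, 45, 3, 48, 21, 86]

51.6

Step 1: Sum all values: 74 + 49 + 92 + 34 + 53 + 77 + 73 + 17 + 98 + 4 + 45 + 3 + 48 + 21 + 86 = 774
Step 2: Count the number of values: n = 15
Step 3: Mean = sum / n = 774 / 15 = 51.6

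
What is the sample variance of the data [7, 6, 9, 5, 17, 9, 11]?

16.1429

Step 1: Compute the mean: (7 + 6 + 9 + 5 + 17 + 9 + 11) / 7 = 9.1429
Step 2: Compute squared deviations from the mean:
  (7 - 9.1429)^2 = 4.5918
  (6 - 9.1429)^2 = 9.8776
  (9 - 9.1429)^2 = 0.0204
  (5 - 9.1429)^2 = 17.1633
  (17 - 9.1429)^2 = 61.7347
  (9 - 9.1429)^2 = 0.0204
  (11 - 9.1429)^2 = 3.449
Step 3: Sum of squared deviations = 96.8571
Step 4: Sample variance = 96.8571 / 6 = 16.1429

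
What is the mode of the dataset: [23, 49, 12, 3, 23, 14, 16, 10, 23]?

23

Step 1: Count the frequency of each value:
  3: appears 1 time(s)
  10: appears 1 time(s)
  12: appears 1 time(s)
  14: appears 1 time(s)
  16: appears 1 time(s)
  23: appears 3 time(s)
  49: appears 1 time(s)
Step 2: The value 23 appears most frequently (3 times).
Step 3: Mode = 23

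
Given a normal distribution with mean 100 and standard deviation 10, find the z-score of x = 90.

-1

Step 1: Recall the z-score formula: z = (x - mu) / sigma
Step 2: Substitute values: z = (90 - 100) / 10
Step 3: z = -10 / 10 = -1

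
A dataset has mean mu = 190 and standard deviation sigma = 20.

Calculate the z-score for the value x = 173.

-0.85

Step 1: Recall the z-score formula: z = (x - mu) / sigma
Step 2: Substitute values: z = (173 - 190) / 20
Step 3: z = -17 / 20 = -0.85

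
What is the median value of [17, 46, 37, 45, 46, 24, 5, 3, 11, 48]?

30.5

Step 1: Sort the data in ascending order: [3, 5, 11, 17, 24, 37, 45, 46, 46, 48]
Step 2: The number of values is n = 10.
Step 3: Since n is even, the median is the average of positions 5 and 6:
  Median = (24 + 37) / 2 = 30.5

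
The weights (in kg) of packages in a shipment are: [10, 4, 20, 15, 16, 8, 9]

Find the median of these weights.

10

Step 1: Sort the data in ascending order: [4, 8, 9, 10, 15, 16, 20]
Step 2: The number of values is n = 7.
Step 3: Since n is odd, the median is the middle value at position 4: 10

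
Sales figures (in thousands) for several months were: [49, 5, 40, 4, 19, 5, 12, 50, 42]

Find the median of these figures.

19

Step 1: Sort the data in ascending order: [4, 5, 5, 12, 19, 40, 42, 49, 50]
Step 2: The number of values is n = 9.
Step 3: Since n is odd, the median is the middle value at position 5: 19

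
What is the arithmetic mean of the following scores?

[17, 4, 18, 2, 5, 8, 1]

7.8571

Step 1: Sum all values: 17 + 4 + 18 + 2 + 5 + 8 + 1 = 55
Step 2: Count the number of values: n = 7
Step 3: Mean = sum / n = 55 / 7 = 7.8571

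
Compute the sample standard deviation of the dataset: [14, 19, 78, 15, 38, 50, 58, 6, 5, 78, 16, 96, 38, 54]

29.5469

Step 1: Compute the mean: 40.3571
Step 2: Sum of squared deviations from the mean: 11349.2143
Step 3: Sample variance = 11349.2143 / 13 = 873.0165
Step 4: Standard deviation = sqrt(873.0165) = 29.5469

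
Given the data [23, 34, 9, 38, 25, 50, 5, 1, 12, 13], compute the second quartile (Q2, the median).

18

Step 1: Sort the data: [1, 5, 9, 12, 13, 23, 25, 34, 38, 50]
Step 2: n = 10
Step 3: Q2 is the median. Since n is even, it is the average of the values at positions 5 and 6:
  Q2 = (13 + 23) / 2 = 18
Step 4: Q2 = 18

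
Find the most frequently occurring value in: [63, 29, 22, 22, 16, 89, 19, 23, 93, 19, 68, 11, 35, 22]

22

Step 1: Count the frequency of each value:
  11: appears 1 time(s)
  16: appears 1 time(s)
  19: appears 2 time(s)
  22: appears 3 time(s)
  23: appears 1 time(s)
  29: appears 1 time(s)
  35: appears 1 time(s)
  63: appears 1 time(s)
  68: appears 1 time(s)
  89: appears 1 time(s)
  93: appears 1 time(s)
Step 2: The value 22 appears most frequently (3 times).
Step 3: Mode = 22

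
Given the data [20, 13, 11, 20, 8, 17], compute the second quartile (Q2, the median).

15

Step 1: Sort the data: [8, 11, 13, 17, 20, 20]
Step 2: n = 6
Step 3: Q2 is the median. Since n is even, it is the average of the values at positions 3 and 4:
  Q2 = (13 + 17) / 2 = 15
Step 4: Q2 = 15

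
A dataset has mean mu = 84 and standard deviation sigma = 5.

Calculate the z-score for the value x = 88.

0.8

Step 1: Recall the z-score formula: z = (x - mu) / sigma
Step 2: Substitute values: z = (88 - 84) / 5
Step 3: z = 4 / 5 = 0.8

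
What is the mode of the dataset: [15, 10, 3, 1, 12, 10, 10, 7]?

10

Step 1: Count the frequency of each value:
  1: appears 1 time(s)
  3: appears 1 time(s)
  7: appears 1 time(s)
  10: appears 3 time(s)
  12: appears 1 time(s)
  15: appears 1 time(s)
Step 2: The value 10 appears most frequently (3 times).
Step 3: Mode = 10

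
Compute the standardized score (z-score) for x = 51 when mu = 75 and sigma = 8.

-3

Step 1: Recall the z-score formula: z = (x - mu) / sigma
Step 2: Substitute values: z = (51 - 75) / 8
Step 3: z = -24 / 8 = -3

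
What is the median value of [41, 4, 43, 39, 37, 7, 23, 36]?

36.5

Step 1: Sort the data in ascending order: [4, 7, 23, 36, 37, 39, 41, 43]
Step 2: The number of values is n = 8.
Step 3: Since n is even, the median is the average of positions 4 and 5:
  Median = (36 + 37) / 2 = 36.5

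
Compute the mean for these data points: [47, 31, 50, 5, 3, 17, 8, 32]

24.125

Step 1: Sum all values: 47 + 31 + 50 + 5 + 3 + 17 + 8 + 32 = 193
Step 2: Count the number of values: n = 8
Step 3: Mean = sum / n = 193 / 8 = 24.125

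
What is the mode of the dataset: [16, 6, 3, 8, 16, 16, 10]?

16

Step 1: Count the frequency of each value:
  3: appears 1 time(s)
  6: appears 1 time(s)
  8: appears 1 time(s)
  10: appears 1 time(s)
  16: appears 3 time(s)
Step 2: The value 16 appears most frequently (3 times).
Step 3: Mode = 16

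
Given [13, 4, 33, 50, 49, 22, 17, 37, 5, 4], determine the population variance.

288.24

Step 1: Compute the mean: (13 + 4 + 33 + 50 + 49 + 22 + 17 + 37 + 5 + 4) / 10 = 23.4
Step 2: Compute squared deviations from the mean:
  (13 - 23.4)^2 = 108.16
  (4 - 23.4)^2 = 376.36
  (33 - 23.4)^2 = 92.16
  (50 - 23.4)^2 = 707.56
  (49 - 23.4)^2 = 655.36
  (22 - 23.4)^2 = 1.96
  (17 - 23.4)^2 = 40.96
  (37 - 23.4)^2 = 184.96
  (5 - 23.4)^2 = 338.56
  (4 - 23.4)^2 = 376.36
Step 3: Sum of squared deviations = 2882.4
Step 4: Population variance = 2882.4 / 10 = 288.24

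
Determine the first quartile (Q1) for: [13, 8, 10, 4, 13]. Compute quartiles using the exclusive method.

6

Step 1: Sort the data: [4, 8, 10, 13, 13]
Step 2: n = 5
Step 3: Using the exclusive quartile method:
  Q1 = 6
  Q2 (median) = 10
  Q3 = 13
  IQR = Q3 - Q1 = 13 - 6 = 7
Step 4: Q1 = 6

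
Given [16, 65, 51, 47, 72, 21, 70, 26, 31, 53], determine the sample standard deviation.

20.6333

Step 1: Compute the mean: 45.2
Step 2: Sum of squared deviations from the mean: 3831.6
Step 3: Sample variance = 3831.6 / 9 = 425.7333
Step 4: Standard deviation = sqrt(425.7333) = 20.6333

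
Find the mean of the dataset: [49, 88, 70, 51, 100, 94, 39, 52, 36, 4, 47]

57.2727

Step 1: Sum all values: 49 + 88 + 70 + 51 + 100 + 94 + 39 + 52 + 36 + 4 + 47 = 630
Step 2: Count the number of values: n = 11
Step 3: Mean = sum / n = 630 / 11 = 57.2727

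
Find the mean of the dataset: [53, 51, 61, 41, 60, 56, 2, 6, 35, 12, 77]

41.2727

Step 1: Sum all values: 53 + 51 + 61 + 41 + 60 + 56 + 2 + 6 + 35 + 12 + 77 = 454
Step 2: Count the number of values: n = 11
Step 3: Mean = sum / n = 454 / 11 = 41.2727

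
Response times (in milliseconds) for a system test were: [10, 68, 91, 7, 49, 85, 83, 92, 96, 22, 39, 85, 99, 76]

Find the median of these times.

79.5

Step 1: Sort the data in ascending order: [7, 10, 22, 39, 49, 68, 76, 83, 85, 85, 91, 92, 96, 99]
Step 2: The number of values is n = 14.
Step 3: Since n is even, the median is the average of positions 7 and 8:
  Median = (76 + 83) / 2 = 79.5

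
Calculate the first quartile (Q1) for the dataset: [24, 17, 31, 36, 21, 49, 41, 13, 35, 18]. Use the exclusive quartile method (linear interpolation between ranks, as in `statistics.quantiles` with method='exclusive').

17.75

Step 1: Sort the data: [13, 17, 18, 21, 24, 31, 35, 36, 41, 49]
Step 2: n = 10
Step 3: Using the exclusive quartile method:
  Q1 = 17.75
  Q2 (median) = 27.5
  Q3 = 37.25
  IQR = Q3 - Q1 = 37.25 - 17.75 = 19.5
Step 4: Q1 = 17.75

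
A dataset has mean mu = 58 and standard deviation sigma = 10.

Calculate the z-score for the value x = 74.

1.6

Step 1: Recall the z-score formula: z = (x - mu) / sigma
Step 2: Substitute values: z = (74 - 58) / 10
Step 3: z = 16 / 10 = 1.6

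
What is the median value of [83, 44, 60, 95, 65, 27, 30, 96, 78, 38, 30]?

60

Step 1: Sort the data in ascending order: [27, 30, 30, 38, 44, 60, 65, 78, 83, 95, 96]
Step 2: The number of values is n = 11.
Step 3: Since n is odd, the median is the middle value at position 6: 60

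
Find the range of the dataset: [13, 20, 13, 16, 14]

7

Step 1: Identify the maximum value: max = 20
Step 2: Identify the minimum value: min = 13
Step 3: Range = max - min = 20 - 13 = 7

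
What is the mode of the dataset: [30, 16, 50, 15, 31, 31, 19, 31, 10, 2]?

31

Step 1: Count the frequency of each value:
  2: appears 1 time(s)
  10: appears 1 time(s)
  15: appears 1 time(s)
  16: appears 1 time(s)
  19: appears 1 time(s)
  30: appears 1 time(s)
  31: appears 3 time(s)
  50: appears 1 time(s)
Step 2: The value 31 appears most frequently (3 times).
Step 3: Mode = 31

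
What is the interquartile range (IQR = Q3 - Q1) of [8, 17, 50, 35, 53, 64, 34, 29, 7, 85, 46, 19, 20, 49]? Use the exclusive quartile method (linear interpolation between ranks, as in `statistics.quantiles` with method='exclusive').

32.25

Step 1: Sort the data: [7, 8, 17, 19, 20, 29, 34, 35, 46, 49, 50, 53, 64, 85]
Step 2: n = 14
Step 3: Using the exclusive quartile method:
  Q1 = 18.5
  Q2 (median) = 34.5
  Q3 = 50.75
  IQR = Q3 - Q1 = 50.75 - 18.5 = 32.25
Step 4: IQR = 32.25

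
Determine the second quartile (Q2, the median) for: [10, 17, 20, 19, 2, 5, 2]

10

Step 1: Sort the data: [2, 2, 5, 10, 17, 19, 20]
Step 2: n = 7
Step 3: Q2 is the median. Since n is odd, it is the middle value at position 4: 10
Step 4: Q2 = 10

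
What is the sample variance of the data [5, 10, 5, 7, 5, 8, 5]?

3.9524

Step 1: Compute the mean: (5 + 10 + 5 + 7 + 5 + 8 + 5) / 7 = 6.4286
Step 2: Compute squared deviations from the mean:
  (5 - 6.4286)^2 = 2.0408
  (10 - 6.4286)^2 = 12.7551
  (5 - 6.4286)^2 = 2.0408
  (7 - 6.4286)^2 = 0.3265
  (5 - 6.4286)^2 = 2.0408
  (8 - 6.4286)^2 = 2.4694
  (5 - 6.4286)^2 = 2.0408
Step 3: Sum of squared deviations = 23.7143
Step 4: Sample variance = 23.7143 / 6 = 3.9524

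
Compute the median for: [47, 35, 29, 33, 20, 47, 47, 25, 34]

34

Step 1: Sort the data in ascending order: [20, 25, 29, 33, 34, 35, 47, 47, 47]
Step 2: The number of values is n = 9.
Step 3: Since n is odd, the median is the middle value at position 5: 34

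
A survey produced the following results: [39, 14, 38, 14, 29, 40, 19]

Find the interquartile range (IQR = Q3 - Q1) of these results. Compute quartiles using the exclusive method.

25

Step 1: Sort the data: [14, 14, 19, 29, 38, 39, 40]
Step 2: n = 7
Step 3: Using the exclusive quartile method:
  Q1 = 14
  Q2 (median) = 29
  Q3 = 39
  IQR = Q3 - Q1 = 39 - 14 = 25
Step 4: IQR = 25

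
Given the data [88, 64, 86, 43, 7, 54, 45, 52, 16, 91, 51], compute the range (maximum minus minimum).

84

Step 1: Identify the maximum value: max = 91
Step 2: Identify the minimum value: min = 7
Step 3: Range = max - min = 91 - 7 = 84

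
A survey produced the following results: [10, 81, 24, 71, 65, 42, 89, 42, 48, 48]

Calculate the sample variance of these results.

613.3333

Step 1: Compute the mean: (10 + 81 + 24 + 71 + 65 + 42 + 89 + 42 + 48 + 48) / 10 = 52
Step 2: Compute squared deviations from the mean:
  (10 - 52)^2 = 1764
  (81 - 52)^2 = 841
  (24 - 52)^2 = 784
  (71 - 52)^2 = 361
  (65 - 52)^2 = 169
  (42 - 52)^2 = 100
  (89 - 52)^2 = 1369
  (42 - 52)^2 = 100
  (48 - 52)^2 = 16
  (48 - 52)^2 = 16
Step 3: Sum of squared deviations = 5520
Step 4: Sample variance = 5520 / 9 = 613.3333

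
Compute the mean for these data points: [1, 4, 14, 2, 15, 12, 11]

8.4286

Step 1: Sum all values: 1 + 4 + 14 + 2 + 15 + 12 + 11 = 59
Step 2: Count the number of values: n = 7
Step 3: Mean = sum / n = 59 / 7 = 8.4286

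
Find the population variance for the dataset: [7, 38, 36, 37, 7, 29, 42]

189.1429

Step 1: Compute the mean: (7 + 38 + 36 + 37 + 7 + 29 + 42) / 7 = 28
Step 2: Compute squared deviations from the mean:
  (7 - 28)^2 = 441
  (38 - 28)^2 = 100
  (36 - 28)^2 = 64
  (37 - 28)^2 = 81
  (7 - 28)^2 = 441
  (29 - 28)^2 = 1
  (42 - 28)^2 = 196
Step 3: Sum of squared deviations = 1324
Step 4: Population variance = 1324 / 7 = 189.1429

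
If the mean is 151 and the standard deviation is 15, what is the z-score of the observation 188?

2.4667

Step 1: Recall the z-score formula: z = (x - mu) / sigma
Step 2: Substitute values: z = (188 - 151) / 15
Step 3: z = 37 / 15 = 2.4667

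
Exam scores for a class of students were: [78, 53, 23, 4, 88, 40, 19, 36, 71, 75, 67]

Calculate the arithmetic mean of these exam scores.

50.3636

Step 1: Sum all values: 78 + 53 + 23 + 4 + 88 + 40 + 19 + 36 + 71 + 75 + 67 = 554
Step 2: Count the number of values: n = 11
Step 3: Mean = sum / n = 554 / 11 = 50.3636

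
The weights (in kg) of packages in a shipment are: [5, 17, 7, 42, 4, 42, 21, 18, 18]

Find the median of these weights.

18

Step 1: Sort the data in ascending order: [4, 5, 7, 17, 18, 18, 21, 42, 42]
Step 2: The number of values is n = 9.
Step 3: Since n is odd, the median is the middle value at position 5: 18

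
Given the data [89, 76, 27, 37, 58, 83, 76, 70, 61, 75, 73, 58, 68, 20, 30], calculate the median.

68

Step 1: Sort the data in ascending order: [20, 27, 30, 37, 58, 58, 61, 68, 70, 73, 75, 76, 76, 83, 89]
Step 2: The number of values is n = 15.
Step 3: Since n is odd, the median is the middle value at position 8: 68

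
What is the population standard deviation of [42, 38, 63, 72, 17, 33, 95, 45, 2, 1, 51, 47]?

26.2483

Step 1: Compute the mean: 42.1667
Step 2: Sum of squared deviations from the mean: 8267.6667
Step 3: Population variance = 8267.6667 / 12 = 688.9722
Step 4: Standard deviation = sqrt(688.9722) = 26.2483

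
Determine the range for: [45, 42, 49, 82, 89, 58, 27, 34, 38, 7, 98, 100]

93

Step 1: Identify the maximum value: max = 100
Step 2: Identify the minimum value: min = 7
Step 3: Range = max - min = 100 - 7 = 93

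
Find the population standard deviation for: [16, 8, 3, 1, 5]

5.2383

Step 1: Compute the mean: 6.6
Step 2: Sum of squared deviations from the mean: 137.2
Step 3: Population variance = 137.2 / 5 = 27.44
Step 4: Standard deviation = sqrt(27.44) = 5.2383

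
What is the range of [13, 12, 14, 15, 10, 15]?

5

Step 1: Identify the maximum value: max = 15
Step 2: Identify the minimum value: min = 10
Step 3: Range = max - min = 15 - 10 = 5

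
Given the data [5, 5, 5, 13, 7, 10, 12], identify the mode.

5

Step 1: Count the frequency of each value:
  5: appears 3 time(s)
  7: appears 1 time(s)
  10: appears 1 time(s)
  12: appears 1 time(s)
  13: appears 1 time(s)
Step 2: The value 5 appears most frequently (3 times).
Step 3: Mode = 5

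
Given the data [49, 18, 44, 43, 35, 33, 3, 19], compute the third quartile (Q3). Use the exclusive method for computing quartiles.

43.75

Step 1: Sort the data: [3, 18, 19, 33, 35, 43, 44, 49]
Step 2: n = 8
Step 3: Using the exclusive quartile method:
  Q1 = 18.25
  Q2 (median) = 34
  Q3 = 43.75
  IQR = Q3 - Q1 = 43.75 - 18.25 = 25.5
Step 4: Q3 = 43.75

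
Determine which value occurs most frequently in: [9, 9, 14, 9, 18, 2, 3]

9

Step 1: Count the frequency of each value:
  2: appears 1 time(s)
  3: appears 1 time(s)
  9: appears 3 time(s)
  14: appears 1 time(s)
  18: appears 1 time(s)
Step 2: The value 9 appears most frequently (3 times).
Step 3: Mode = 9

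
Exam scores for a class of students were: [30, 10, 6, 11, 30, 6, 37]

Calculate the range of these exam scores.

31

Step 1: Identify the maximum value: max = 37
Step 2: Identify the minimum value: min = 6
Step 3: Range = max - min = 37 - 6 = 31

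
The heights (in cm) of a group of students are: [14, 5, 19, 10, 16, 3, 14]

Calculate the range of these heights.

16

Step 1: Identify the maximum value: max = 19
Step 2: Identify the minimum value: min = 3
Step 3: Range = max - min = 19 - 3 = 16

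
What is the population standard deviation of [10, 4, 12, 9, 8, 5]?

2.7689

Step 1: Compute the mean: 8
Step 2: Sum of squared deviations from the mean: 46
Step 3: Population variance = 46 / 6 = 7.6667
Step 4: Standard deviation = sqrt(7.6667) = 2.7689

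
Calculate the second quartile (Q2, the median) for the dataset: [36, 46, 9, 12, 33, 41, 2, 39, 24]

33

Step 1: Sort the data: [2, 9, 12, 24, 33, 36, 39, 41, 46]
Step 2: n = 9
Step 3: Q2 is the median. Since n is odd, it is the middle value at position 5: 33
Step 4: Q2 = 33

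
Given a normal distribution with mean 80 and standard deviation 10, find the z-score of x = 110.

3

Step 1: Recall the z-score formula: z = (x - mu) / sigma
Step 2: Substitute values: z = (110 - 80) / 10
Step 3: z = 30 / 10 = 3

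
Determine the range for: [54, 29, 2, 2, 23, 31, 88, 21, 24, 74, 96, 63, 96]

94

Step 1: Identify the maximum value: max = 96
Step 2: Identify the minimum value: min = 2
Step 3: Range = max - min = 96 - 2 = 94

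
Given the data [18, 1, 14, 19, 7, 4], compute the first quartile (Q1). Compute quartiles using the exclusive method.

3.25

Step 1: Sort the data: [1, 4, 7, 14, 18, 19]
Step 2: n = 6
Step 3: Using the exclusive quartile method:
  Q1 = 3.25
  Q2 (median) = 10.5
  Q3 = 18.25
  IQR = Q3 - Q1 = 18.25 - 3.25 = 15
Step 4: Q1 = 3.25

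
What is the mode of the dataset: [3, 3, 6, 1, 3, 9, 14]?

3

Step 1: Count the frequency of each value:
  1: appears 1 time(s)
  3: appears 3 time(s)
  6: appears 1 time(s)
  9: appears 1 time(s)
  14: appears 1 time(s)
Step 2: The value 3 appears most frequently (3 times).
Step 3: Mode = 3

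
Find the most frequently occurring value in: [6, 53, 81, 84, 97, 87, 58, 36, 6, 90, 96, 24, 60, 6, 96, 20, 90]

6

Step 1: Count the frequency of each value:
  6: appears 3 time(s)
  20: appears 1 time(s)
  24: appears 1 time(s)
  36: appears 1 time(s)
  53: appears 1 time(s)
  58: appears 1 time(s)
  60: appears 1 time(s)
  81: appears 1 time(s)
  84: appears 1 time(s)
  87: appears 1 time(s)
  90: appears 2 time(s)
  96: appears 2 time(s)
  97: appears 1 time(s)
Step 2: The value 6 appears most frequently (3 times).
Step 3: Mode = 6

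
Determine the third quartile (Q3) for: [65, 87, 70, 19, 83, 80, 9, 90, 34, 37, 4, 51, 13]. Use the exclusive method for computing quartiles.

81.5

Step 1: Sort the data: [4, 9, 13, 19, 34, 37, 51, 65, 70, 80, 83, 87, 90]
Step 2: n = 13
Step 3: Using the exclusive quartile method:
  Q1 = 16
  Q2 (median) = 51
  Q3 = 81.5
  IQR = Q3 - Q1 = 81.5 - 16 = 65.5
Step 4: Q3 = 81.5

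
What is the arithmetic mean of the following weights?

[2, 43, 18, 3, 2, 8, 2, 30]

13.5

Step 1: Sum all values: 2 + 43 + 18 + 3 + 2 + 8 + 2 + 30 = 108
Step 2: Count the number of values: n = 8
Step 3: Mean = sum / n = 108 / 8 = 13.5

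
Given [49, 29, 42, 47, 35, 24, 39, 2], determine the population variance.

203.7344

Step 1: Compute the mean: (49 + 29 + 42 + 47 + 35 + 24 + 39 + 2) / 8 = 33.375
Step 2: Compute squared deviations from the mean:
  (49 - 33.375)^2 = 244.1406
  (29 - 33.375)^2 = 19.1406
  (42 - 33.375)^2 = 74.3906
  (47 - 33.375)^2 = 185.6406
  (35 - 33.375)^2 = 2.6406
  (24 - 33.375)^2 = 87.8906
  (39 - 33.375)^2 = 31.6406
  (2 - 33.375)^2 = 984.3906
Step 3: Sum of squared deviations = 1629.875
Step 4: Population variance = 1629.875 / 8 = 203.7344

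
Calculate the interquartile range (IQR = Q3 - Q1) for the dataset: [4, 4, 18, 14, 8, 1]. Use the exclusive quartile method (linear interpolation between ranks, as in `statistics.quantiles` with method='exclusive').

11.75

Step 1: Sort the data: [1, 4, 4, 8, 14, 18]
Step 2: n = 6
Step 3: Using the exclusive quartile method:
  Q1 = 3.25
  Q2 (median) = 6
  Q3 = 15
  IQR = Q3 - Q1 = 15 - 3.25 = 11.75
Step 4: IQR = 11.75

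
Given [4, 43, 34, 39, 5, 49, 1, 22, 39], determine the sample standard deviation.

18.66

Step 1: Compute the mean: 26.2222
Step 2: Sum of squared deviations from the mean: 2785.5556
Step 3: Sample variance = 2785.5556 / 8 = 348.1944
Step 4: Standard deviation = sqrt(348.1944) = 18.66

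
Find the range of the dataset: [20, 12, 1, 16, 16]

19

Step 1: Identify the maximum value: max = 20
Step 2: Identify the minimum value: min = 1
Step 3: Range = max - min = 20 - 1 = 19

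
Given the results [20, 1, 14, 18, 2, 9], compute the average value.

10.6667

Step 1: Sum all values: 20 + 1 + 14 + 18 + 2 + 9 = 64
Step 2: Count the number of values: n = 6
Step 3: Mean = sum / n = 64 / 6 = 10.6667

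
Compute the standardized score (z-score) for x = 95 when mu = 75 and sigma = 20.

1

Step 1: Recall the z-score formula: z = (x - mu) / sigma
Step 2: Substitute values: z = (95 - 75) / 20
Step 3: z = 20 / 20 = 1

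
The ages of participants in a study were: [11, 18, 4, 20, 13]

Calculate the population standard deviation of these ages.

5.6356

Step 1: Compute the mean: 13.2
Step 2: Sum of squared deviations from the mean: 158.8
Step 3: Population variance = 158.8 / 5 = 31.76
Step 4: Standard deviation = sqrt(31.76) = 5.6356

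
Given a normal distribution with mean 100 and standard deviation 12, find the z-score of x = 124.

2

Step 1: Recall the z-score formula: z = (x - mu) / sigma
Step 2: Substitute values: z = (124 - 100) / 12
Step 3: z = 24 / 12 = 2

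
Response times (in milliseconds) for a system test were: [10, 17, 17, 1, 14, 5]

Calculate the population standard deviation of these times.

6.0185

Step 1: Compute the mean: 10.6667
Step 2: Sum of squared deviations from the mean: 217.3333
Step 3: Population variance = 217.3333 / 6 = 36.2222
Step 4: Standard deviation = sqrt(36.2222) = 6.0185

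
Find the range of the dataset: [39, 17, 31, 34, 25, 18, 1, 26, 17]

38

Step 1: Identify the maximum value: max = 39
Step 2: Identify the minimum value: min = 1
Step 3: Range = max - min = 39 - 1 = 38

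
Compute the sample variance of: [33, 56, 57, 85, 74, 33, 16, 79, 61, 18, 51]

559.1636

Step 1: Compute the mean: (33 + 56 + 57 + 85 + 74 + 33 + 16 + 79 + 61 + 18 + 51) / 11 = 51.1818
Step 2: Compute squared deviations from the mean:
  (33 - 51.1818)^2 = 330.5785
  (56 - 51.1818)^2 = 23.2149
  (57 - 51.1818)^2 = 33.8512
  (85 - 51.1818)^2 = 1143.6694
  (74 - 51.1818)^2 = 520.6694
  (33 - 51.1818)^2 = 330.5785
  (16 - 51.1818)^2 = 1237.7603
  (79 - 51.1818)^2 = 773.8512
  (61 - 51.1818)^2 = 96.3967
  (18 - 51.1818)^2 = 1101.0331
  (51 - 51.1818)^2 = 0.0331
Step 3: Sum of squared deviations = 5591.6364
Step 4: Sample variance = 5591.6364 / 10 = 559.1636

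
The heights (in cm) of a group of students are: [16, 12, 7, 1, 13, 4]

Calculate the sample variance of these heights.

33.3667

Step 1: Compute the mean: (16 + 12 + 7 + 1 + 13 + 4) / 6 = 8.8333
Step 2: Compute squared deviations from the mean:
  (16 - 8.8333)^2 = 51.3611
  (12 - 8.8333)^2 = 10.0278
  (7 - 8.8333)^2 = 3.3611
  (1 - 8.8333)^2 = 61.3611
  (13 - 8.8333)^2 = 17.3611
  (4 - 8.8333)^2 = 23.3611
Step 3: Sum of squared deviations = 166.8333
Step 4: Sample variance = 166.8333 / 5 = 33.3667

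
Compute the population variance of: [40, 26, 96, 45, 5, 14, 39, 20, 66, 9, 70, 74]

775.3333

Step 1: Compute the mean: (40 + 26 + 96 + 45 + 5 + 14 + 39 + 20 + 66 + 9 + 70 + 74) / 12 = 42
Step 2: Compute squared deviations from the mean:
  (40 - 42)^2 = 4
  (26 - 42)^2 = 256
  (96 - 42)^2 = 2916
  (45 - 42)^2 = 9
  (5 - 42)^2 = 1369
  (14 - 42)^2 = 784
  (39 - 42)^2 = 9
  (20 - 42)^2 = 484
  (66 - 42)^2 = 576
  (9 - 42)^2 = 1089
  (70 - 42)^2 = 784
  (74 - 42)^2 = 1024
Step 3: Sum of squared deviations = 9304
Step 4: Population variance = 9304 / 12 = 775.3333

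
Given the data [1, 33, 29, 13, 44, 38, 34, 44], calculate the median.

33.5

Step 1: Sort the data in ascending order: [1, 13, 29, 33, 34, 38, 44, 44]
Step 2: The number of values is n = 8.
Step 3: Since n is even, the median is the average of positions 4 and 5:
  Median = (33 + 34) / 2 = 33.5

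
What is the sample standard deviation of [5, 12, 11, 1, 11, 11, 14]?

4.5722

Step 1: Compute the mean: 9.2857
Step 2: Sum of squared deviations from the mean: 125.4286
Step 3: Sample variance = 125.4286 / 6 = 20.9048
Step 4: Standard deviation = sqrt(20.9048) = 4.5722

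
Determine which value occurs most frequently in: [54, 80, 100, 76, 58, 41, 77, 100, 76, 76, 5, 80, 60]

76

Step 1: Count the frequency of each value:
  5: appears 1 time(s)
  41: appears 1 time(s)
  54: appears 1 time(s)
  58: appears 1 time(s)
  60: appears 1 time(s)
  76: appears 3 time(s)
  77: appears 1 time(s)
  80: appears 2 time(s)
  100: appears 2 time(s)
Step 2: The value 76 appears most frequently (3 times).
Step 3: Mode = 76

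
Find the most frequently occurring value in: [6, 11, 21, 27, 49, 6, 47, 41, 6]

6

Step 1: Count the frequency of each value:
  6: appears 3 time(s)
  11: appears 1 time(s)
  21: appears 1 time(s)
  27: appears 1 time(s)
  41: appears 1 time(s)
  47: appears 1 time(s)
  49: appears 1 time(s)
Step 2: The value 6 appears most frequently (3 times).
Step 3: Mode = 6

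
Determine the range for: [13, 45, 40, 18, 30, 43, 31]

32

Step 1: Identify the maximum value: max = 45
Step 2: Identify the minimum value: min = 13
Step 3: Range = max - min = 45 - 13 = 32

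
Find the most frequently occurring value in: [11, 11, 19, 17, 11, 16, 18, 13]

11

Step 1: Count the frequency of each value:
  11: appears 3 time(s)
  13: appears 1 time(s)
  16: appears 1 time(s)
  17: appears 1 time(s)
  18: appears 1 time(s)
  19: appears 1 time(s)
Step 2: The value 11 appears most frequently (3 times).
Step 3: Mode = 11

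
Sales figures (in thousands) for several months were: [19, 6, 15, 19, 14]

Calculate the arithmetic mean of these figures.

14.6

Step 1: Sum all values: 19 + 6 + 15 + 19 + 14 = 73
Step 2: Count the number of values: n = 5
Step 3: Mean = sum / n = 73 / 5 = 14.6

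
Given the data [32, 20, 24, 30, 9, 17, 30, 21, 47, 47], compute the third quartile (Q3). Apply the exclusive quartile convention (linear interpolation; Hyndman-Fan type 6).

35.75

Step 1: Sort the data: [9, 17, 20, 21, 24, 30, 30, 32, 47, 47]
Step 2: n = 10
Step 3: Using the exclusive quartile method:
  Q1 = 19.25
  Q2 (median) = 27
  Q3 = 35.75
  IQR = Q3 - Q1 = 35.75 - 19.25 = 16.5
Step 4: Q3 = 35.75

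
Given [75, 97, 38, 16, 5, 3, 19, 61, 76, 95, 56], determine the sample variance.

1217.9636

Step 1: Compute the mean: (75 + 97 + 38 + 16 + 5 + 3 + 19 + 61 + 76 + 95 + 56) / 11 = 49.1818
Step 2: Compute squared deviations from the mean:
  (75 - 49.1818)^2 = 666.5785
  (97 - 49.1818)^2 = 2286.5785
  (38 - 49.1818)^2 = 125.0331
  (16 - 49.1818)^2 = 1101.0331
  (5 - 49.1818)^2 = 1952.0331
  (3 - 49.1818)^2 = 2132.7603
  (19 - 49.1818)^2 = 910.9421
  (61 - 49.1818)^2 = 139.6694
  (76 - 49.1818)^2 = 719.2149
  (95 - 49.1818)^2 = 2099.3058
  (56 - 49.1818)^2 = 46.4876
Step 3: Sum of squared deviations = 12179.6364
Step 4: Sample variance = 12179.6364 / 10 = 1217.9636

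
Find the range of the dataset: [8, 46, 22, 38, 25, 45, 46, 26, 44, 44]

38

Step 1: Identify the maximum value: max = 46
Step 2: Identify the minimum value: min = 8
Step 3: Range = max - min = 46 - 8 = 38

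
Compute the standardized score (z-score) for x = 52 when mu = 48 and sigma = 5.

0.8

Step 1: Recall the z-score formula: z = (x - mu) / sigma
Step 2: Substitute values: z = (52 - 48) / 5
Step 3: z = 4 / 5 = 0.8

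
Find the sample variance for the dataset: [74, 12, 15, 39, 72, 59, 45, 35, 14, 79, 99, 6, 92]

1034.3974

Step 1: Compute the mean: (74 + 12 + 15 + 39 + 72 + 59 + 45 + 35 + 14 + 79 + 99 + 6 + 92) / 13 = 49.3077
Step 2: Compute squared deviations from the mean:
  (74 - 49.3077)^2 = 609.7101
  (12 - 49.3077)^2 = 1391.8639
  (15 - 49.3077)^2 = 1177.0178
  (39 - 49.3077)^2 = 106.2485
  (72 - 49.3077)^2 = 514.9408
  (59 - 49.3077)^2 = 93.9408
  (45 - 49.3077)^2 = 18.5562
  (35 - 49.3077)^2 = 204.7101
  (14 - 49.3077)^2 = 1246.6331
  (79 - 49.3077)^2 = 881.6331
  (99 - 49.3077)^2 = 2469.3254
  (6 - 49.3077)^2 = 1875.5562
  (92 - 49.3077)^2 = 1822.6331
Step 3: Sum of squared deviations = 12412.7692
Step 4: Sample variance = 12412.7692 / 12 = 1034.3974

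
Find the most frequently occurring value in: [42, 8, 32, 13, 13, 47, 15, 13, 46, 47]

13

Step 1: Count the frequency of each value:
  8: appears 1 time(s)
  13: appears 3 time(s)
  15: appears 1 time(s)
  32: appears 1 time(s)
  42: appears 1 time(s)
  46: appears 1 time(s)
  47: appears 2 time(s)
Step 2: The value 13 appears most frequently (3 times).
Step 3: Mode = 13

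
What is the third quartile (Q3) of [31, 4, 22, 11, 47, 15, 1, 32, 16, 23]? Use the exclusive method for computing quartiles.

31.25

Step 1: Sort the data: [1, 4, 11, 15, 16, 22, 23, 31, 32, 47]
Step 2: n = 10
Step 3: Using the exclusive quartile method:
  Q1 = 9.25
  Q2 (median) = 19
  Q3 = 31.25
  IQR = Q3 - Q1 = 31.25 - 9.25 = 22
Step 4: Q3 = 31.25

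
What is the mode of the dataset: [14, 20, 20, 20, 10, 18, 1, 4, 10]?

20

Step 1: Count the frequency of each value:
  1: appears 1 time(s)
  4: appears 1 time(s)
  10: appears 2 time(s)
  14: appears 1 time(s)
  18: appears 1 time(s)
  20: appears 3 time(s)
Step 2: The value 20 appears most frequently (3 times).
Step 3: Mode = 20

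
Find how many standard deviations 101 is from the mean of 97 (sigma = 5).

0.8

Step 1: Recall the z-score formula: z = (x - mu) / sigma
Step 2: Substitute values: z = (101 - 97) / 5
Step 3: z = 4 / 5 = 0.8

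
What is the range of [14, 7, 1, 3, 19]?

18

Step 1: Identify the maximum value: max = 19
Step 2: Identify the minimum value: min = 1
Step 3: Range = max - min = 19 - 1 = 18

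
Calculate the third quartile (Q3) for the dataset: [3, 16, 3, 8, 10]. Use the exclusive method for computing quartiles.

13

Step 1: Sort the data: [3, 3, 8, 10, 16]
Step 2: n = 5
Step 3: Using the exclusive quartile method:
  Q1 = 3
  Q2 (median) = 8
  Q3 = 13
  IQR = Q3 - Q1 = 13 - 3 = 10
Step 4: Q3 = 13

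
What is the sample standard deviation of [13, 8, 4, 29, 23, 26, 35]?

11.5429

Step 1: Compute the mean: 19.7143
Step 2: Sum of squared deviations from the mean: 799.4286
Step 3: Sample variance = 799.4286 / 6 = 133.2381
Step 4: Standard deviation = sqrt(133.2381) = 11.5429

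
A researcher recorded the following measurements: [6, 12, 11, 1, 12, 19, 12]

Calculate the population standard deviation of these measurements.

5.206

Step 1: Compute the mean: 10.4286
Step 2: Sum of squared deviations from the mean: 189.7143
Step 3: Population variance = 189.7143 / 7 = 27.102
Step 4: Standard deviation = sqrt(27.102) = 5.206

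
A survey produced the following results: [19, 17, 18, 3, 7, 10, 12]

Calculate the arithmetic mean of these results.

12.2857

Step 1: Sum all values: 19 + 17 + 18 + 3 + 7 + 10 + 12 = 86
Step 2: Count the number of values: n = 7
Step 3: Mean = sum / n = 86 / 7 = 12.2857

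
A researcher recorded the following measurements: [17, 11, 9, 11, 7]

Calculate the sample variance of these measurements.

14

Step 1: Compute the mean: (17 + 11 + 9 + 11 + 7) / 5 = 11
Step 2: Compute squared deviations from the mean:
  (17 - 11)^2 = 36
  (11 - 11)^2 = 0
  (9 - 11)^2 = 4
  (11 - 11)^2 = 0
  (7 - 11)^2 = 16
Step 3: Sum of squared deviations = 56
Step 4: Sample variance = 56 / 4 = 14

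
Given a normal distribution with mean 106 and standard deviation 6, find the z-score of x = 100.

-1

Step 1: Recall the z-score formula: z = (x - mu) / sigma
Step 2: Substitute values: z = (100 - 106) / 6
Step 3: z = -6 / 6 = -1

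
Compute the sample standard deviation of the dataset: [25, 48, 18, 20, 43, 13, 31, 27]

12.1472

Step 1: Compute the mean: 28.125
Step 2: Sum of squared deviations from the mean: 1032.875
Step 3: Sample variance = 1032.875 / 7 = 147.5536
Step 4: Standard deviation = sqrt(147.5536) = 12.1472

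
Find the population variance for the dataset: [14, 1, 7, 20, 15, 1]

51.8889

Step 1: Compute the mean: (14 + 1 + 7 + 20 + 15 + 1) / 6 = 9.6667
Step 2: Compute squared deviations from the mean:
  (14 - 9.6667)^2 = 18.7778
  (1 - 9.6667)^2 = 75.1111
  (7 - 9.6667)^2 = 7.1111
  (20 - 9.6667)^2 = 106.7778
  (15 - 9.6667)^2 = 28.4444
  (1 - 9.6667)^2 = 75.1111
Step 3: Sum of squared deviations = 311.3333
Step 4: Population variance = 311.3333 / 6 = 51.8889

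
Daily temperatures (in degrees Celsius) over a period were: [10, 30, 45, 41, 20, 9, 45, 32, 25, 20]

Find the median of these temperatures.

27.5

Step 1: Sort the data in ascending order: [9, 10, 20, 20, 25, 30, 32, 41, 45, 45]
Step 2: The number of values is n = 10.
Step 3: Since n is even, the median is the average of positions 5 and 6:
  Median = (25 + 30) / 2 = 27.5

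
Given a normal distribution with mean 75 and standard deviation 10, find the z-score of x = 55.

-2

Step 1: Recall the z-score formula: z = (x - mu) / sigma
Step 2: Substitute values: z = (55 - 75) / 10
Step 3: z = -20 / 10 = -2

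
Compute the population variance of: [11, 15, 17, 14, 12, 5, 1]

28.2041

Step 1: Compute the mean: (11 + 15 + 17 + 14 + 12 + 5 + 1) / 7 = 10.7143
Step 2: Compute squared deviations from the mean:
  (11 - 10.7143)^2 = 0.0816
  (15 - 10.7143)^2 = 18.3673
  (17 - 10.7143)^2 = 39.5102
  (14 - 10.7143)^2 = 10.7959
  (12 - 10.7143)^2 = 1.6531
  (5 - 10.7143)^2 = 32.6531
  (1 - 10.7143)^2 = 94.3673
Step 3: Sum of squared deviations = 197.4286
Step 4: Population variance = 197.4286 / 7 = 28.2041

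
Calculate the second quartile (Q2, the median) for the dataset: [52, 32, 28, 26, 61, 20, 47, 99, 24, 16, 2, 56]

30

Step 1: Sort the data: [2, 16, 20, 24, 26, 28, 32, 47, 52, 56, 61, 99]
Step 2: n = 12
Step 3: Q2 is the median. Since n is even, it is the average of the values at positions 6 and 7:
  Q2 = (28 + 32) / 2 = 30
Step 4: Q2 = 30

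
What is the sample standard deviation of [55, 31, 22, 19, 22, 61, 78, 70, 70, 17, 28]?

23.7781

Step 1: Compute the mean: 43
Step 2: Sum of squared deviations from the mean: 5654
Step 3: Sample variance = 5654 / 10 = 565.4
Step 4: Standard deviation = sqrt(565.4) = 23.7781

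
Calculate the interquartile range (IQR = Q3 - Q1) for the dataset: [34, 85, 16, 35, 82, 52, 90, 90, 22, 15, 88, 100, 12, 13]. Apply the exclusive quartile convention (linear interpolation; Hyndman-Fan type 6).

72.75

Step 1: Sort the data: [12, 13, 15, 16, 22, 34, 35, 52, 82, 85, 88, 90, 90, 100]
Step 2: n = 14
Step 3: Using the exclusive quartile method:
  Q1 = 15.75
  Q2 (median) = 43.5
  Q3 = 88.5
  IQR = Q3 - Q1 = 88.5 - 15.75 = 72.75
Step 4: IQR = 72.75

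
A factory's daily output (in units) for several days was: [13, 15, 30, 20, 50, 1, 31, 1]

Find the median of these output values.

17.5

Step 1: Sort the data in ascending order: [1, 1, 13, 15, 20, 30, 31, 50]
Step 2: The number of values is n = 8.
Step 3: Since n is even, the median is the average of positions 4 and 5:
  Median = (15 + 20) / 2 = 17.5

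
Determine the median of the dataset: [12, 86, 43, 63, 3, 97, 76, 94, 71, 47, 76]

71

Step 1: Sort the data in ascending order: [3, 12, 43, 47, 63, 71, 76, 76, 86, 94, 97]
Step 2: The number of values is n = 11.
Step 3: Since n is odd, the median is the middle value at position 6: 71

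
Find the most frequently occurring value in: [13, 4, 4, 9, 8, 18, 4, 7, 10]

4

Step 1: Count the frequency of each value:
  4: appears 3 time(s)
  7: appears 1 time(s)
  8: appears 1 time(s)
  9: appears 1 time(s)
  10: appears 1 time(s)
  13: appears 1 time(s)
  18: appears 1 time(s)
Step 2: The value 4 appears most frequently (3 times).
Step 3: Mode = 4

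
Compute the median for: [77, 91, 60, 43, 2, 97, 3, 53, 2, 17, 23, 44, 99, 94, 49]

49

Step 1: Sort the data in ascending order: [2, 2, 3, 17, 23, 43, 44, 49, 53, 60, 77, 91, 94, 97, 99]
Step 2: The number of values is n = 15.
Step 3: Since n is odd, the median is the middle value at position 8: 49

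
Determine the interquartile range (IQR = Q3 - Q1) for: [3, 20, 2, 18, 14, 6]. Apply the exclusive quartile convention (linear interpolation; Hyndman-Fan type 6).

15.75

Step 1: Sort the data: [2, 3, 6, 14, 18, 20]
Step 2: n = 6
Step 3: Using the exclusive quartile method:
  Q1 = 2.75
  Q2 (median) = 10
  Q3 = 18.5
  IQR = Q3 - Q1 = 18.5 - 2.75 = 15.75
Step 4: IQR = 15.75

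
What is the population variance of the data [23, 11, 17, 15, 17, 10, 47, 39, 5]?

171.8025

Step 1: Compute the mean: (23 + 11 + 17 + 15 + 17 + 10 + 47 + 39 + 5) / 9 = 20.4444
Step 2: Compute squared deviations from the mean:
  (23 - 20.4444)^2 = 6.5309
  (11 - 20.4444)^2 = 89.1975
  (17 - 20.4444)^2 = 11.8642
  (15 - 20.4444)^2 = 29.642
  (17 - 20.4444)^2 = 11.8642
  (10 - 20.4444)^2 = 109.0864
  (47 - 20.4444)^2 = 705.1975
  (39 - 20.4444)^2 = 344.3086
  (5 - 20.4444)^2 = 238.5309
Step 3: Sum of squared deviations = 1546.2222
Step 4: Population variance = 1546.2222 / 9 = 171.8025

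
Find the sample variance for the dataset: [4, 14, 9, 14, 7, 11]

15.7667

Step 1: Compute the mean: (4 + 14 + 9 + 14 + 7 + 11) / 6 = 9.8333
Step 2: Compute squared deviations from the mean:
  (4 - 9.8333)^2 = 34.0278
  (14 - 9.8333)^2 = 17.3611
  (9 - 9.8333)^2 = 0.6944
  (14 - 9.8333)^2 = 17.3611
  (7 - 9.8333)^2 = 8.0278
  (11 - 9.8333)^2 = 1.3611
Step 3: Sum of squared deviations = 78.8333
Step 4: Sample variance = 78.8333 / 5 = 15.7667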